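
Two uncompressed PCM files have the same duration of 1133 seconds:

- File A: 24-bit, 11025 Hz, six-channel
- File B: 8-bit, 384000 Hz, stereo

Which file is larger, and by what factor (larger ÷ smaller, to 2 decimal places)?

File B, by a factor of 3.87

File A: 11,025 × 3 × 6 = 198,450 bytes/s.
File B: 384,000 × 1 × 2 = 768,000 bytes/s.
File B is larger; ratio = 870,144,000 / 224,843,850 = 3.87.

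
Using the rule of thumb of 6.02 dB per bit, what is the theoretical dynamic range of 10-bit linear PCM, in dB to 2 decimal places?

10 × 6.02 = 60.20 dB.

60.20 dB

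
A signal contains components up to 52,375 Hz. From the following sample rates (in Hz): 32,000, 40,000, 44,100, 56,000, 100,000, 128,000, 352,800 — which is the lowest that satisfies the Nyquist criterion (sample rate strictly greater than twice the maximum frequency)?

128,000 Hz

Need sample rate > 2 × 52,375 = 104,750 Hz.
Lowest listed rate above 104,750 Hz is 128,000 Hz.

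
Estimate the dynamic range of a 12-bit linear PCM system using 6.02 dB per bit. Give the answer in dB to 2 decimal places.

72.24 dB

12 × 6.02 = 72.24 dB.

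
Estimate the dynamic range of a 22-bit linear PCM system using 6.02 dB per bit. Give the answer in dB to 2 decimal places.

22 × 6.02 = 132.44 dB.

132.44 dB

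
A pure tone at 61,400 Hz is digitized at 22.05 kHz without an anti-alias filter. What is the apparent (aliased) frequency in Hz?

Nyquist = 22,050/2 = 11,025 Hz; 61,400 Hz exceeds it.
Alias = |61,400 − 3×22,050| = |61,400 − 66,150| = 4,750 Hz.

4,750 Hz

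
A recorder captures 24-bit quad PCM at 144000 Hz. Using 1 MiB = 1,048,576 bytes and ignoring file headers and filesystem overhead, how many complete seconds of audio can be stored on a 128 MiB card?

Uncompressed byte rate = 144,000 × 3 × 4 = 1,728,000 bytes/s.
Capacity = 128 × 1,048,576 = 134,217,728 bytes.
134,217,728 / 1,728,000 ≈ 77.67 s → 77 seconds.

77 seconds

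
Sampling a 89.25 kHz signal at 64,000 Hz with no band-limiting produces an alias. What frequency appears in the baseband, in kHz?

Nyquist = 64,000/2 = 32,000 Hz; 89,250 Hz exceeds it.
Alias = |89,250 − 1×64,000| = |89,250 − 64,000| = 25,250 Hz = 25.25 kHz.

25.25 kHz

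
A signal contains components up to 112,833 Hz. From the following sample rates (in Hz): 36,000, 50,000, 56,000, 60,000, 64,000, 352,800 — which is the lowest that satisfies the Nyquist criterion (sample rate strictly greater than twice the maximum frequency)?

352,800 Hz

Need sample rate > 2 × 112,833 = 225,666 Hz.
Lowest listed rate above 225,666 Hz is 352,800 Hz.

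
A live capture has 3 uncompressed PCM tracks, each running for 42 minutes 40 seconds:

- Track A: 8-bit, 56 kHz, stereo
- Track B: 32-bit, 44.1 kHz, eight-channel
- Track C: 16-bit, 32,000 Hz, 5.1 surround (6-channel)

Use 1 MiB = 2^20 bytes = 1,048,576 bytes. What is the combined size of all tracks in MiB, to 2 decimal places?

4656.25 MiB

42 minutes 40 seconds = 2,560 s.
Track A: 56,000 × 2,560 × 1 × 2 = 286,720,000 bytes.
Track B: 44,100 × 2,560 × 4 × 8 = 3,612,672,000 bytes.
Track C: 32,000 × 2,560 × 2 × 6 = 983,040,000 bytes.
Total = 4,882,432,000 bytes = 4656.25 MiB.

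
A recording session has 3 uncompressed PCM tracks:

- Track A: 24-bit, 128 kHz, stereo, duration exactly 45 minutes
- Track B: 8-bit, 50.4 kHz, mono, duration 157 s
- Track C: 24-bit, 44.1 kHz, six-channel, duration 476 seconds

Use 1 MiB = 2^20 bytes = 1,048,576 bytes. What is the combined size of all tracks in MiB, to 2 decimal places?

2345.43 MiB

Track A: exactly 45 minutes = 2,700 s; 128,000 × 2,700 × 3 × 2 = 2,073,600,000 bytes.
Track B: 50,400 × 157 × 1 × 1 = 7,912,800 bytes.
Track C: 44,100 × 476 × 3 × 6 = 377,848,800 bytes.
Total = 2,459,361,600 bytes = 2345.43 MiB.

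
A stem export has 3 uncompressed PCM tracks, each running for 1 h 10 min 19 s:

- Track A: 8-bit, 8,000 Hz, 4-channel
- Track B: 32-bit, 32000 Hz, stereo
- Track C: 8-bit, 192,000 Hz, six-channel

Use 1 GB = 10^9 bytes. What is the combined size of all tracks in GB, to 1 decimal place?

1 h 10 min 19 s = 4,219 s.
Track A: 8,000 × 4,219 × 1 × 4 = 135,008,000 bytes.
Track B: 32,000 × 4,219 × 4 × 2 = 1,080,064,000 bytes.
Track C: 192,000 × 4,219 × 1 × 6 = 4,860,288,000 bytes.
Total = 6,075,360,000 bytes = 6.1 GB.

6.1 GB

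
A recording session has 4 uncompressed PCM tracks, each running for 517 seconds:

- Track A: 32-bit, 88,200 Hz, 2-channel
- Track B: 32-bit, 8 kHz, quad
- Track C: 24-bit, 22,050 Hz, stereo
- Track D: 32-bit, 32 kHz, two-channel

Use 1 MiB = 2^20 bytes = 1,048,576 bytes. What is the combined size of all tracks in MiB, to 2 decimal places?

Track A: 88,200 × 517 × 4 × 2 = 364,795,200 bytes.
Track B: 8,000 × 517 × 4 × 4 = 66,176,000 bytes.
Track C: 22,050 × 517 × 3 × 2 = 68,399,100 bytes.
Track D: 32,000 × 517 × 4 × 2 = 132,352,000 bytes.
Total = 631,722,300 bytes = 602.46 MiB.

602.46 MiB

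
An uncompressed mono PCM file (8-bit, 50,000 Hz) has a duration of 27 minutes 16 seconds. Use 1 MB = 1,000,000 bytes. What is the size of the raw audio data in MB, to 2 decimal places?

81.80 MB

Duration = 27 minutes 16 seconds = 1,636 s.
Bytes = 50,000 samples/s × 1,636 s × 1 bytes/sample × 1 ch = 81,800,000 bytes.
81,800,000 / 1,000,000 = 81.80 MB.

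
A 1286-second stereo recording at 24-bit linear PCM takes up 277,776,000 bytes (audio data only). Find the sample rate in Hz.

36,000 Hz

Bytes = sample_rate × seconds × bytes_per_sample × channels.
sample_rate = 277,776,000 / (1,286 × 3 × 2) = 277,776,000 / 7,716 = 36,000 Hz.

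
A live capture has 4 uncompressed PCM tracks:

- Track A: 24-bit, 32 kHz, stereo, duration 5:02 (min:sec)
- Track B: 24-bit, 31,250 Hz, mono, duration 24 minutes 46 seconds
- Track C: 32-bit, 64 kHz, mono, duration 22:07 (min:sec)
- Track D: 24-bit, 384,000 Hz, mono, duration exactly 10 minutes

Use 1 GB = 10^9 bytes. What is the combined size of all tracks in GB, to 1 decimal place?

1.2 GB

Track A: 5:02 (min:sec) = 302 s; 32,000 × 302 × 3 × 2 = 57,984,000 bytes.
Track B: 24 minutes 46 seconds = 1,486 s; 31,250 × 1,486 × 3 × 1 = 139,312,500 bytes.
Track C: 22:07 (min:sec) = 1,327 s; 64,000 × 1,327 × 4 × 1 = 339,712,000 bytes.
Track D: exactly 10 minutes = 600 s; 384,000 × 600 × 3 × 1 = 691,200,000 bytes.
Total = 1,228,208,500 bytes = 1.2 GB.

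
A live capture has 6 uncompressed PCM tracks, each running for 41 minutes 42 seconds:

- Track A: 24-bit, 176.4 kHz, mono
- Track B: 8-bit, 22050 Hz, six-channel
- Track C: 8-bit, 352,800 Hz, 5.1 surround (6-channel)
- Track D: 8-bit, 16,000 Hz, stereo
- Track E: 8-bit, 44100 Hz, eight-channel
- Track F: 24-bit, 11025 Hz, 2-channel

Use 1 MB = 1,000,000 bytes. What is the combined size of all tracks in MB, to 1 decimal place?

41 minutes 42 seconds = 2,502 s.
Track A: 176,400 × 2,502 × 3 × 1 = 1,324,058,400 bytes.
Track B: 22,050 × 2,502 × 1 × 6 = 331,014,600 bytes.
Track C: 352,800 × 2,502 × 1 × 6 = 5,296,233,600 bytes.
Track D: 16,000 × 2,502 × 1 × 2 = 80,064,000 bytes.
Track E: 44,100 × 2,502 × 1 × 8 = 882,705,600 bytes.
Track F: 11,025 × 2,502 × 3 × 2 = 165,507,300 bytes.
Total = 8,079,583,500 bytes = 8079.6 MB.

8079.6 MB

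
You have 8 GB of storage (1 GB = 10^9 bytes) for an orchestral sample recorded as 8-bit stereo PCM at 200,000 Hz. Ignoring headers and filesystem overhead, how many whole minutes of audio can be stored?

Uncompressed byte rate = 200,000 × 1 × 2 = 400,000 bytes/s.
Capacity = 8 × 1,000,000,000 = 8,000,000,000 bytes.
8,000,000,000 / 400,000 ≈ 20000 s → 333 minutes.

333 minutes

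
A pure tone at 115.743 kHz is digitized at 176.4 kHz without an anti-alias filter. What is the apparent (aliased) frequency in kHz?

Nyquist = 176,400/2 = 88,200 Hz; 115,743 Hz exceeds it.
Alias = |115,743 − 1×176,400| = |115,743 − 176,400| = 60,657 Hz = 60.657 kHz.

60.657 kHz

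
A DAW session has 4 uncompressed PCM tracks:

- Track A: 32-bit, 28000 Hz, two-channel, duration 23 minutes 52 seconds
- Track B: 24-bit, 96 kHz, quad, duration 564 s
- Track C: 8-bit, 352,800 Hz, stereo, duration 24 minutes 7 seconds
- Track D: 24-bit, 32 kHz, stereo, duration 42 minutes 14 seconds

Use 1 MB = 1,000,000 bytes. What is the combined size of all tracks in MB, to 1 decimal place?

2478.0 MB

Track A: 23 minutes 52 seconds = 1,432 s; 28,000 × 1,432 × 4 × 2 = 320,768,000 bytes.
Track B: 96,000 × 564 × 3 × 4 = 649,728,000 bytes.
Track C: 24 minutes 7 seconds = 1,447 s; 352,800 × 1,447 × 1 × 2 = 1,021,003,200 bytes.
Track D: 42 minutes 14 seconds = 2,534 s; 32,000 × 2,534 × 3 × 2 = 486,528,000 bytes.
Total = 2,478,027,200 bytes = 2478.0 MB.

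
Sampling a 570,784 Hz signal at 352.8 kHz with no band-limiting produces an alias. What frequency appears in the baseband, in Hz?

134,816 Hz

Nyquist = 352,800/2 = 176,400 Hz; 570,784 Hz exceeds it.
Alias = |570,784 − 2×352,800| = |570,784 − 705,600| = 134,816 Hz.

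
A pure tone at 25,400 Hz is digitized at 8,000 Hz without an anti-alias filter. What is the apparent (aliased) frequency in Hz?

1,400 Hz

Nyquist = 8,000/2 = 4,000 Hz; 25,400 Hz exceeds it.
Alias = |25,400 − 3×8,000| = |25,400 − 24,000| = 1,400 Hz.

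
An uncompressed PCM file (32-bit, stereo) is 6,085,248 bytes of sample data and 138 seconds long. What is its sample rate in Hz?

5,512 Hz

Bytes = sample_rate × seconds × bytes_per_sample × channels.
sample_rate = 6,085,248 / (138 × 4 × 2) = 6,085,248 / 1,104 = 5,512 Hz.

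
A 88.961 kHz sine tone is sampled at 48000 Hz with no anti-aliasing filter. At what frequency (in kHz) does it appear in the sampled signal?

7.039 kHz

Nyquist = 48,000/2 = 24,000 Hz; 88,961 Hz exceeds it.
Alias = |88,961 − 2×48,000| = |88,961 − 96,000| = 7,039 Hz = 7.039 kHz.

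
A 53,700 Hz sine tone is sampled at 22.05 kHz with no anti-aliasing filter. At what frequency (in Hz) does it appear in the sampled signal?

9,600 Hz

Nyquist = 22,050/2 = 11,025 Hz; 53,700 Hz exceeds it.
Alias = |53,700 − 2×22,050| = |53,700 − 44,100| = 9,600 Hz.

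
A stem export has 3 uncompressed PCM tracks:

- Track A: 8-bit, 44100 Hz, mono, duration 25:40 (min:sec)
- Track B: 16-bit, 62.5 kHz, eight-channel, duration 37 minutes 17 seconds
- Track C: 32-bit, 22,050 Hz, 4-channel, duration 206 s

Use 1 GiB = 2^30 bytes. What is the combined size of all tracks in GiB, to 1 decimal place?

Track A: 25:40 (min:sec) = 1,540 s; 44,100 × 1,540 × 1 × 1 = 67,914,000 bytes.
Track B: 37 minutes 17 seconds = 2,237 s; 62,500 × 2,237 × 2 × 8 = 2,237,000,000 bytes.
Track C: 22,050 × 206 × 4 × 4 = 72,676,800 bytes.
Total = 2,377,590,800 bytes = 2.2 GiB.

2.2 GiB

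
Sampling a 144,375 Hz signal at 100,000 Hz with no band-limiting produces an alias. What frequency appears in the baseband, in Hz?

44,375 Hz

Nyquist = 100,000/2 = 50,000 Hz; 144,375 Hz exceeds it.
Alias = |144,375 − 1×100,000| = |144,375 − 100,000| = 44,375 Hz.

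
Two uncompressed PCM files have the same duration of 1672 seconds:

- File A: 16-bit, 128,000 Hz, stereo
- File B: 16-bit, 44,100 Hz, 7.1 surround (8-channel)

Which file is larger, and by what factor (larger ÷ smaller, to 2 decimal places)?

File B, by a factor of 1.38

File A: 128,000 × 2 × 2 = 512,000 bytes/s.
File B: 44,100 × 2 × 8 = 705,600 bytes/s.
File B is larger; ratio = 1,179,763,200 / 856,064,000 = 1.38.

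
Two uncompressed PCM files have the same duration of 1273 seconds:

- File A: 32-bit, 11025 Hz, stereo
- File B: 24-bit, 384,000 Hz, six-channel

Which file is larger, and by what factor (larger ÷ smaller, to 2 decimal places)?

File B, by a factor of 78.37

File A: 11,025 × 4 × 2 = 88,200 bytes/s.
File B: 384,000 × 3 × 6 = 6,912,000 bytes/s.
File B is larger; ratio = 8,798,976,000 / 112,278,600 = 78.37.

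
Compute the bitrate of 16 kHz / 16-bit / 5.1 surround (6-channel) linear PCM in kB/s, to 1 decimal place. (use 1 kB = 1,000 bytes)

192.0 kB/s

Bit rate = 16,000 × 16 × 6 = 1,536,000 bits/s.
1,536,000 / 8 = 192,000 B/s = 192.0 kB/s.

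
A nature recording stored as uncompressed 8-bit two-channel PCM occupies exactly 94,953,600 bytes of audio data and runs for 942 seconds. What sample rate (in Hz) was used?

50,400 Hz

Bytes = sample_rate × seconds × bytes_per_sample × channels.
sample_rate = 94,953,600 / (942 × 1 × 2) = 94,953,600 / 1,884 = 50,400 Hz.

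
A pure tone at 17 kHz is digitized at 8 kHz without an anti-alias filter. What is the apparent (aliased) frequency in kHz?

Nyquist = 8,000/2 = 4,000 Hz; 17,000 Hz exceeds it.
Alias = |17,000 − 2×8,000| = |17,000 − 16,000| = 1,000 Hz = 1 kHz.

1 kHz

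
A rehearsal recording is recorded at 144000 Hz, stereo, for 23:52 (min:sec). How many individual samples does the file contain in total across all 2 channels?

23:52 (min:sec) = 1,432 s.
144,000 × 1,432 s × 2 ch = 412,416,000 samples.

412,416,000 samples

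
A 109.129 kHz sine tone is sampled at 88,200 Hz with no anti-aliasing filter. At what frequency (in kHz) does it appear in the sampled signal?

Nyquist = 88,200/2 = 44,100 Hz; 109,129 Hz exceeds it.
Alias = |109,129 − 1×88,200| = |109,129 − 88,200| = 20,929 Hz = 20.929 kHz.

20.929 kHz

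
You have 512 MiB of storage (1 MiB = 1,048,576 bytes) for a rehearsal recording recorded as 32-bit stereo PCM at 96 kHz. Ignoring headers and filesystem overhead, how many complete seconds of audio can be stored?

Uncompressed byte rate = 96,000 × 4 × 2 = 768,000 bytes/s.
Capacity = 512 × 1,048,576 = 536,870,912 bytes.
536,870,912 / 768,000 ≈ 699.05 s → 699 seconds.

699 seconds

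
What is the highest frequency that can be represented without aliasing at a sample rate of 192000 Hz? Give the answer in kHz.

96 kHz

Nyquist frequency = sample rate / 2 = 192,000 / 2 = 96 kHz.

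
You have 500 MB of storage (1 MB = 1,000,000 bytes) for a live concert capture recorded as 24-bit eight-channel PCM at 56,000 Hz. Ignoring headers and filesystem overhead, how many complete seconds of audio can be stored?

372 seconds

Uncompressed byte rate = 56,000 × 3 × 8 = 1,344,000 bytes/s.
Capacity = 500 × 1,000,000 = 500,000,000 bytes.
500,000,000 / 1,344,000 ≈ 372.02 s → 372 seconds.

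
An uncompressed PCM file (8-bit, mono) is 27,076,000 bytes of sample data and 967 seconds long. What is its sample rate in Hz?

Bytes = sample_rate × seconds × bytes_per_sample × channels.
sample_rate = 27,076,000 / (967 × 1 × 1) = 27,076,000 / 967 = 28,000 Hz.

28,000 Hz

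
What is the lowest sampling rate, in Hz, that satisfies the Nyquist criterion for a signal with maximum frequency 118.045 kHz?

Minimum sample rate = 2 × 118,045 Hz = 236,090 Hz.

236,090 Hz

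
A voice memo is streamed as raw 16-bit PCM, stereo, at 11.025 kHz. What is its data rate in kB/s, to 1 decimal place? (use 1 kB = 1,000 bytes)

44.1 kB/s

Bit rate = 11,025 × 16 × 2 = 352,800 bits/s.
352,800 / 8 = 44,100 B/s = 44.1 kB/s.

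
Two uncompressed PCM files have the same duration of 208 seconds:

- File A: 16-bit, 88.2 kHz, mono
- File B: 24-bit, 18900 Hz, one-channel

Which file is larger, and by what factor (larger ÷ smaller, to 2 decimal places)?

File A, by a factor of 3.11

File A: 88,200 × 2 × 1 = 176,400 bytes/s.
File B: 18,900 × 3 × 1 = 56,700 bytes/s.
File A is larger; ratio = 36,691,200 / 11,793,600 = 3.11.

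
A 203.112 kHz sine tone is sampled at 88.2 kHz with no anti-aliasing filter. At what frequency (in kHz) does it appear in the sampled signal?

26.712 kHz

Nyquist = 88,200/2 = 44,100 Hz; 203,112 Hz exceeds it.
Alias = |203,112 − 2×88,200| = |203,112 − 176,400| = 26,712 Hz = 26.712 kHz.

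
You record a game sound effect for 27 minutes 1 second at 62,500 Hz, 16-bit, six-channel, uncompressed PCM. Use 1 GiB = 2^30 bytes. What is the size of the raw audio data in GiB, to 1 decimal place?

Duration = 27 minutes 1 second = 1,621 s.
Bytes = 62,500 samples/s × 1,621 s × 2 bytes/sample × 6 ch = 1,215,750,000 bytes.
1,215,750,000 / 1,073,741,824 = 1.1 GiB.

1.1 GiB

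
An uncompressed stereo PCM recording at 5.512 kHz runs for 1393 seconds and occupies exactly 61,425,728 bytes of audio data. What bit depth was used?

32 bits

Bytes per sample = 61,425,728 / (5,512 × 1,393 × 2) = 61,425,728 / 15,356,432 = 4.
Bit depth = 4 × 8 = 32 bits.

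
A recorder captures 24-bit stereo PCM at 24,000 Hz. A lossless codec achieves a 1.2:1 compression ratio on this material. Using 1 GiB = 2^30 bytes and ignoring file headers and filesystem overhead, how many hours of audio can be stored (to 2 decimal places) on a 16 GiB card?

Uncompressed byte rate = 24,000 × 3 × 2 = 144,000 bytes/s.
After 1.2:1 compression, effective rate ≈ 120000 bytes/s.
Capacity = 16 × 1,073,741,824 = 17,179,869,184 bytes.
17,179,869,184 / effective rate ≈ 143165.58 s → 39.77 hours.

39.77 hours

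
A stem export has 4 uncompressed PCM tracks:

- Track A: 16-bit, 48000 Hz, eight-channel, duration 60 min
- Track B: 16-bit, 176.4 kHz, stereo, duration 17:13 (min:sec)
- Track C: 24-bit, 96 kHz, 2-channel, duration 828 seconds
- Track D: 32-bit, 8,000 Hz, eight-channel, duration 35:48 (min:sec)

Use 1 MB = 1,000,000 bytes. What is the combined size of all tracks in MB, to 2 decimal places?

4520.50 MB

Track A: 60 min = 3,600 s; 48,000 × 3,600 × 2 × 8 = 2,764,800,000 bytes.
Track B: 17:13 (min:sec) = 1,033 s; 176,400 × 1,033 × 2 × 2 = 728,884,800 bytes.
Track C: 96,000 × 828 × 3 × 2 = 476,928,000 bytes.
Track D: 35:48 (min:sec) = 2,148 s; 8,000 × 2,148 × 4 × 8 = 549,888,000 bytes.
Total = 4,520,500,800 bytes = 4520.50 MB.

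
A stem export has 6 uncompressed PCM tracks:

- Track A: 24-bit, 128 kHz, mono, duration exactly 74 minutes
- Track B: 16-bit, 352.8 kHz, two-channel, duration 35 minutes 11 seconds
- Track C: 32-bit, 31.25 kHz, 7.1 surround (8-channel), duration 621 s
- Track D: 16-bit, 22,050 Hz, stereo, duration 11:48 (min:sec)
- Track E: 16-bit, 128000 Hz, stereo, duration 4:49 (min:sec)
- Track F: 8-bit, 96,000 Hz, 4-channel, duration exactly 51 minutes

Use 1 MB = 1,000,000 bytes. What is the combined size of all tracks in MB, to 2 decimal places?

Track A: exactly 74 minutes = 4,440 s; 128,000 × 4,440 × 3 × 1 = 1,704,960,000 bytes.
Track B: 35 minutes 11 seconds = 2,111 s; 352,800 × 2,111 × 2 × 2 = 2,979,043,200 bytes.
Track C: 31,250 × 621 × 4 × 8 = 621,000,000 bytes.
Track D: 11:48 (min:sec) = 708 s; 22,050 × 708 × 2 × 2 = 62,445,600 bytes.
Track E: 4:49 (min:sec) = 289 s; 128,000 × 289 × 2 × 2 = 147,968,000 bytes.
Track F: exactly 51 minutes = 3,060 s; 96,000 × 3,060 × 1 × 4 = 1,175,040,000 bytes.
Total = 6,690,456,800 bytes = 6690.46 MB.

6690.46 MB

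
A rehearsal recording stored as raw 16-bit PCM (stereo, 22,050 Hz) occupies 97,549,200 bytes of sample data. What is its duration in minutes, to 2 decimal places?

18.43 minutes

Byte rate = 22,050 × 2 × 2 = 88,200 bytes/s.
Duration = 97,549,200 / 88,200 = 1,106 s.
1,106 s / 60 = 18.43 minutes.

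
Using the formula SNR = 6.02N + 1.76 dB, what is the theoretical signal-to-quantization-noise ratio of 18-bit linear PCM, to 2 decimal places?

110.12 dB

6.02 × 18 + 1.76 = 110.12 dB.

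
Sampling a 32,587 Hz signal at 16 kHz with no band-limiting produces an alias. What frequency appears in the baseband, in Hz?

587 Hz

Nyquist = 16,000/2 = 8,000 Hz; 32,587 Hz exceeds it.
Alias = |32,587 − 2×16,000| = |32,587 − 32,000| = 587 Hz.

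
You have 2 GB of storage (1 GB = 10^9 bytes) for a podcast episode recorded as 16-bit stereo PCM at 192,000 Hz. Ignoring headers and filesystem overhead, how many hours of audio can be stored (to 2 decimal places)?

Uncompressed byte rate = 192,000 × 2 × 2 = 768,000 bytes/s.
Capacity = 2 × 1,000,000,000 = 2,000,000,000 bytes.
2,000,000,000 / 768,000 ≈ 2604.17 s → 0.72 hours.

0.72 hours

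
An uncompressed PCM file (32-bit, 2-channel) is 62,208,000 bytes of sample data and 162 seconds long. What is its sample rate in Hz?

48,000 Hz

Bytes = sample_rate × seconds × bytes_per_sample × channels.
sample_rate = 62,208,000 / (162 × 4 × 2) = 62,208,000 / 1,296 = 48,000 Hz.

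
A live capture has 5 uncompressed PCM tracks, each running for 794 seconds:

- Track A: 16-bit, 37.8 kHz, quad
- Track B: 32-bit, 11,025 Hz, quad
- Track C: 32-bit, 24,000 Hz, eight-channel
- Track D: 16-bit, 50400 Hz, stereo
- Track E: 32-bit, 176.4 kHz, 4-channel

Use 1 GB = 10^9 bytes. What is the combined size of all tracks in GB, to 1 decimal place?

3.4 GB

Track A: 37,800 × 794 × 2 × 4 = 240,105,600 bytes.
Track B: 11,025 × 794 × 4 × 4 = 140,061,600 bytes.
Track C: 24,000 × 794 × 4 × 8 = 609,792,000 bytes.
Track D: 50,400 × 794 × 2 × 2 = 160,070,400 bytes.
Track E: 176,400 × 794 × 4 × 4 = 2,240,985,600 bytes.
Total = 3,391,015,200 bytes = 3.4 GB.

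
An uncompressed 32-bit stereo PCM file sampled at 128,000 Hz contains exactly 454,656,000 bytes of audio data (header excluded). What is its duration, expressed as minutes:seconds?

7:24

Byte rate = 128,000 × 4 × 2 = 1,024,000 bytes/s.
Duration = 454,656,000 / 1,024,000 = 444 s.
444 s = 7:24.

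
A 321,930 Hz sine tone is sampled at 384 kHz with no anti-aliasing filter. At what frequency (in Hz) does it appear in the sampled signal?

Nyquist = 384,000/2 = 192,000 Hz; 321,930 Hz exceeds it.
Alias = |321,930 − 1×384,000| = |321,930 − 384,000| = 62,070 Hz.

62,070 Hz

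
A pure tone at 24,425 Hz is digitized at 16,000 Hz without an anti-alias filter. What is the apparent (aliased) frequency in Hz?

7,575 Hz

Nyquist = 16,000/2 = 8,000 Hz; 24,425 Hz exceeds it.
Alias = |24,425 − 2×16,000| = |24,425 − 32,000| = 7,575 Hz.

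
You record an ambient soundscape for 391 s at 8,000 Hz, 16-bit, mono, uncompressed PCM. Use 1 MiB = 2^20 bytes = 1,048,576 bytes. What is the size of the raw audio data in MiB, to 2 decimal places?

Bytes = 8,000 samples/s × 391 s × 2 bytes/sample × 1 ch = 6,256,000 bytes.
6,256,000 / 1,048,576 = 5.97 MiB.

5.97 MiB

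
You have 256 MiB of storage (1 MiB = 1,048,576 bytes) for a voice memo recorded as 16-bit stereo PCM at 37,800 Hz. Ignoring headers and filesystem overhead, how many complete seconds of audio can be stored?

Uncompressed byte rate = 37,800 × 2 × 2 = 151,200 bytes/s.
Capacity = 256 × 1,048,576 = 268,435,456 bytes.
268,435,456 / 151,200 ≈ 1775.37 s → 1,775 seconds.

1,775 seconds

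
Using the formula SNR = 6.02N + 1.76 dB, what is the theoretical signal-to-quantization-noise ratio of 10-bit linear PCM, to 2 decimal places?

61.96 dB

6.02 × 10 + 1.76 = 61.96 dB.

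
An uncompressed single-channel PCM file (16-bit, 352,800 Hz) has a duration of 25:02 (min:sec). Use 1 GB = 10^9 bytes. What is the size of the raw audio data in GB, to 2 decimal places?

Duration = 25:02 (min:sec) = 1,502 s.
Bytes = 352,800 samples/s × 1,502 s × 2 bytes/sample × 1 ch = 1,059,811,200 bytes.
1,059,811,200 / 1,000,000,000 = 1.06 GB.

1.06 GB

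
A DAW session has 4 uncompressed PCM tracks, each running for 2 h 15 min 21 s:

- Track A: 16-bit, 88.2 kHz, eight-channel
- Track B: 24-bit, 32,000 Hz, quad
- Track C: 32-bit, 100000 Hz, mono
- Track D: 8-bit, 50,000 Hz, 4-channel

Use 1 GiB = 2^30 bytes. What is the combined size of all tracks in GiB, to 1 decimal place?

2 h 15 min 21 s = 8,121 s.
Track A: 88,200 × 8,121 × 2 × 8 = 11,460,355,200 bytes.
Track B: 32,000 × 8,121 × 3 × 4 = 3,118,464,000 bytes.
Track C: 100,000 × 8,121 × 4 × 1 = 3,248,400,000 bytes.
Track D: 50,000 × 8,121 × 1 × 4 = 1,624,200,000 bytes.
Total = 19,451,419,200 bytes = 18.1 GiB.

18.1 GiB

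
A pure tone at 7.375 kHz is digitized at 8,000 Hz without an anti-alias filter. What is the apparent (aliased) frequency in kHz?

Nyquist = 8,000/2 = 4,000 Hz; 7,375 Hz exceeds it.
Alias = |7,375 − 1×8,000| = |7,375 − 8,000| = 625 Hz = 0.625 kHz.

0.625 kHz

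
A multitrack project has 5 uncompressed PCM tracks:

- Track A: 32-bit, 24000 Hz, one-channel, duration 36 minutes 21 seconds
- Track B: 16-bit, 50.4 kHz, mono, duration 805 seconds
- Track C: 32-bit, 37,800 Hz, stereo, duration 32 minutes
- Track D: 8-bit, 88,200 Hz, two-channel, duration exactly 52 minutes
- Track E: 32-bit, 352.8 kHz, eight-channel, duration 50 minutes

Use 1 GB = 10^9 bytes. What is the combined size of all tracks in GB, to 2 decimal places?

Track A: 36 minutes 21 seconds = 2,181 s; 24,000 × 2,181 × 4 × 1 = 209,376,000 bytes.
Track B: 50,400 × 805 × 2 × 1 = 81,144,000 bytes.
Track C: 32 minutes = 1,920 s; 37,800 × 1,920 × 4 × 2 = 580,608,000 bytes.
Track D: exactly 52 minutes = 3,120 s; 88,200 × 3,120 × 1 × 2 = 550,368,000 bytes.
Track E: 50 minutes = 3,000 s; 352,800 × 3,000 × 4 × 8 = 33,868,800,000 bytes.
Total = 35,290,296,000 bytes = 35.29 GB.

35.29 GB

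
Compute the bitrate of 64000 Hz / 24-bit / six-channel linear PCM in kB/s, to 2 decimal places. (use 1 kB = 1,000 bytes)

Bit rate = 64,000 × 24 × 6 = 9,216,000 bits/s.
9,216,000 / 8 = 1,152,000 B/s = 1152.00 kB/s.

1152.00 kB/s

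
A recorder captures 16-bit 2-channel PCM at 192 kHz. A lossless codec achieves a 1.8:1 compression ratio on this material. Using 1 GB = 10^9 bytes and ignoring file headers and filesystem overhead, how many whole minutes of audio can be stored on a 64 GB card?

Uncompressed byte rate = 192,000 × 2 × 2 = 768,000 bytes/s.
After 1.8:1 compression, effective rate ≈ 426666.67 bytes/s.
Capacity = 64 × 1,000,000,000 = 64,000,000,000 bytes.
64,000,000,000 / effective rate ≈ 150000 s → 2,500 minutes.

2,500 minutes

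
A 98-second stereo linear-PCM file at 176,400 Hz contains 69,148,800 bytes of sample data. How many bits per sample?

16 bits

Bytes per sample = 69,148,800 / (176,400 × 98 × 2) = 69,148,800 / 34,574,400 = 2.
Bit depth = 2 × 8 = 16 bits.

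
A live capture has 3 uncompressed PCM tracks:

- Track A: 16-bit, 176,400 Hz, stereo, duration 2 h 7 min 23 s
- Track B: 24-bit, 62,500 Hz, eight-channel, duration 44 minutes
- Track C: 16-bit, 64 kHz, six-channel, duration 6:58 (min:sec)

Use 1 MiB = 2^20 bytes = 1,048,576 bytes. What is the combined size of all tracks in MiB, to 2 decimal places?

Track A: 2 h 7 min 23 s = 7,643 s; 176,400 × 7,643 × 2 × 2 = 5,392,900,800 bytes.
Track B: 44 minutes = 2,640 s; 62,500 × 2,640 × 3 × 8 = 3,960,000,000 bytes.
Track C: 6:58 (min:sec) = 418 s; 64,000 × 418 × 2 × 6 = 321,024,000 bytes.
Total = 9,673,924,800 bytes = 9225.77 MiB.

9225.77 MiB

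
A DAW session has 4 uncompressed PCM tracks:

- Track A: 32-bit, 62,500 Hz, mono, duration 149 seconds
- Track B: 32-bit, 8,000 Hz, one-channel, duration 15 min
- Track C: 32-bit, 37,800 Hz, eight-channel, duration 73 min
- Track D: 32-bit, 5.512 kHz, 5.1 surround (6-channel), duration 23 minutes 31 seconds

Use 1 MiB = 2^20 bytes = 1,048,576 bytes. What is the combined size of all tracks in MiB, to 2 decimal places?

5293.61 MiB

Track A: 62,500 × 149 × 4 × 1 = 37,250,000 bytes.
Track B: 15 min = 900 s; 8,000 × 900 × 4 × 1 = 28,800,000 bytes.
Track C: 73 min = 4,380 s; 37,800 × 4,380 × 4 × 8 = 5,298,048,000 bytes.
Track D: 23 minutes 31 seconds = 1,411 s; 5,512 × 1,411 × 4 × 6 = 186,658,368 bytes.
Total = 5,550,756,368 bytes = 5293.61 MiB.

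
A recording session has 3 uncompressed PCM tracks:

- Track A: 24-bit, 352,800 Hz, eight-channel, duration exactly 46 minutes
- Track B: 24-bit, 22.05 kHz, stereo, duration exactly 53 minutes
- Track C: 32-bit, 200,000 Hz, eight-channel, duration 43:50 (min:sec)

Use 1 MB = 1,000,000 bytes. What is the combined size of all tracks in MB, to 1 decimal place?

40622.2 MB

Track A: exactly 46 minutes = 2,760 s; 352,800 × 2,760 × 3 × 8 = 23,369,472,000 bytes.
Track B: exactly 53 minutes = 3,180 s; 22,050 × 3,180 × 3 × 2 = 420,714,000 bytes.
Track C: 43:50 (min:sec) = 2,630 s; 200,000 × 2,630 × 4 × 8 = 16,832,000,000 bytes.
Total = 40,622,186,000 bytes = 40622.2 MB.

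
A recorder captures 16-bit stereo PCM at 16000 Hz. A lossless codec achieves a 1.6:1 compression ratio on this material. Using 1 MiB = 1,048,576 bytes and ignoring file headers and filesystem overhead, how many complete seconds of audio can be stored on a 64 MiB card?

1,677 seconds

Uncompressed byte rate = 16,000 × 2 × 2 = 64,000 bytes/s.
After 1.6:1 compression, effective rate ≈ 40000 bytes/s.
Capacity = 64 × 1,048,576 = 67,108,864 bytes.
67,108,864 / effective rate ≈ 1677.72 s → 1,677 seconds.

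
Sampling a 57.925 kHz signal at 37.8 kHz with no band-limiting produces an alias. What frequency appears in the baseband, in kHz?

17.675 kHz

Nyquist = 37,800/2 = 18,900 Hz; 57,925 Hz exceeds it.
Alias = |57,925 − 2×37,800| = |57,925 − 75,600| = 17,675 Hz = 17.675 kHz.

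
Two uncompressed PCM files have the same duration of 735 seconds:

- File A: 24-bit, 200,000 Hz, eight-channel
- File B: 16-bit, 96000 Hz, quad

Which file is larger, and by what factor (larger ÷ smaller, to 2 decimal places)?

File A: 200,000 × 3 × 8 = 4,800,000 bytes/s.
File B: 96,000 × 2 × 4 = 768,000 bytes/s.
File A is larger; ratio = 3,528,000,000 / 564,480,000 = 6.25.

File A, by a factor of 6.25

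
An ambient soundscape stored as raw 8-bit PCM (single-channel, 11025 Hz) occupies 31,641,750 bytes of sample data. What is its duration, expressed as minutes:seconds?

Byte rate = 11,025 × 1 × 1 = 11,025 bytes/s.
Duration = 31,641,750 / 11,025 = 2,870 s.
2,870 s = 47:50.

47:50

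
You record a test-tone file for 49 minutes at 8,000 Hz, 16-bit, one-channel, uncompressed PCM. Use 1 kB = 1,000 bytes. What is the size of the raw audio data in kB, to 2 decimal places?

47040.00 kB

Duration = 49 minutes = 2,940 s.
Bytes = 8,000 samples/s × 2,940 s × 2 bytes/sample × 1 ch = 47,040,000 bytes.
47,040,000 / 1,000 = 47040.00 kB.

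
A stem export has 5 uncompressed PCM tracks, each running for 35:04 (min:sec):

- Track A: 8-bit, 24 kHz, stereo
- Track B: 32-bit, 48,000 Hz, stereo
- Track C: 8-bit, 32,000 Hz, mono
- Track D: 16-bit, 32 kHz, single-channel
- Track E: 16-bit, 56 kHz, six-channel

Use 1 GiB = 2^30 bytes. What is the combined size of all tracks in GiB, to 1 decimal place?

2.4 GiB

35:04 (min:sec) = 2,104 s.
Track A: 24,000 × 2,104 × 1 × 2 = 100,992,000 bytes.
Track B: 48,000 × 2,104 × 4 × 2 = 807,936,000 bytes.
Track C: 32,000 × 2,104 × 1 × 1 = 67,328,000 bytes.
Track D: 32,000 × 2,104 × 2 × 1 = 134,656,000 bytes.
Track E: 56,000 × 2,104 × 2 × 6 = 1,413,888,000 bytes.
Total = 2,524,800,000 bytes = 2.4 GiB.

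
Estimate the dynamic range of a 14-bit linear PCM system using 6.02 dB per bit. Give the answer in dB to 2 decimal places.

14 × 6.02 = 84.28 dB.

84.28 dB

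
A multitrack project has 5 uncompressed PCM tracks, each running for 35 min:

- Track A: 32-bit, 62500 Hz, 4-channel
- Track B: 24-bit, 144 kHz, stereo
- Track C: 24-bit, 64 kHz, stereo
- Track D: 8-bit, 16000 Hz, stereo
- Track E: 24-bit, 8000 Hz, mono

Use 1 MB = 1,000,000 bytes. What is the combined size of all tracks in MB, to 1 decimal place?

35 min = 2,100 s.
Track A: 62,500 × 2,100 × 4 × 4 = 2,100,000,000 bytes.
Track B: 144,000 × 2,100 × 3 × 2 = 1,814,400,000 bytes.
Track C: 64,000 × 2,100 × 3 × 2 = 806,400,000 bytes.
Track D: 16,000 × 2,100 × 1 × 2 = 67,200,000 bytes.
Track E: 8,000 × 2,100 × 3 × 1 = 50,400,000 bytes.
Total = 4,838,400,000 bytes = 4838.4 MB.

4838.4 MB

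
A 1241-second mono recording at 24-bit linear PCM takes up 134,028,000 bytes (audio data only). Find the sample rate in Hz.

36,000 Hz

Bytes = sample_rate × seconds × bytes_per_sample × channels.
sample_rate = 134,028,000 / (1,241 × 3 × 1) = 134,028,000 / 3,723 = 36,000 Hz.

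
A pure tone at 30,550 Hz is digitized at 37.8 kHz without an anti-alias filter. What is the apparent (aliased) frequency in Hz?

Nyquist = 37,800/2 = 18,900 Hz; 30,550 Hz exceeds it.
Alias = |30,550 − 1×37,800| = |30,550 − 37,800| = 7,250 Hz.

7,250 Hz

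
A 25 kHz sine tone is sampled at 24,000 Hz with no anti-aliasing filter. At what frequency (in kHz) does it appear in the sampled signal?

Nyquist = 24,000/2 = 12,000 Hz; 25,000 Hz exceeds it.
Alias = |25,000 − 1×24,000| = |25,000 − 24,000| = 1,000 Hz = 1 kHz.

1 kHz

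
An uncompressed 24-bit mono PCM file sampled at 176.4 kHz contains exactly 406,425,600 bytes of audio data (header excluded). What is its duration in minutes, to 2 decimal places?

Byte rate = 176,400 × 3 × 1 = 529,200 bytes/s.
Duration = 406,425,600 / 529,200 = 768 s.
768 s / 60 = 12.80 minutes.

12.80 minutes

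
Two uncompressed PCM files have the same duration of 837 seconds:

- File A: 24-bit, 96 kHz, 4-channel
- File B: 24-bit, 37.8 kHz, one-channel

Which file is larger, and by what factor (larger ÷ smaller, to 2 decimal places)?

File A, by a factor of 10.16

File A: 96,000 × 3 × 4 = 1,152,000 bytes/s.
File B: 37,800 × 3 × 1 = 113,400 bytes/s.
File A is larger; ratio = 964,224,000 / 94,915,800 = 10.16.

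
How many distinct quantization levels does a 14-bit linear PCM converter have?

2^14 = 16,384.

16,384 levels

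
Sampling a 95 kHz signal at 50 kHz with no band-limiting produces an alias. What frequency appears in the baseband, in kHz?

Nyquist = 50,000/2 = 25,000 Hz; 95,000 Hz exceeds it.
Alias = |95,000 − 2×50,000| = |95,000 − 100,000| = 5,000 Hz = 5 kHz.

5 kHz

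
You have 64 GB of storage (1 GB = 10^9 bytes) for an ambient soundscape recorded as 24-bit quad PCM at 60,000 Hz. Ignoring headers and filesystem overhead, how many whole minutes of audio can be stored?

Uncompressed byte rate = 60,000 × 3 × 4 = 720,000 bytes/s.
Capacity = 64 × 1,000,000,000 = 64,000,000,000 bytes.
64,000,000,000 / 720,000 ≈ 88888.89 s → 1,481 minutes.

1,481 minutes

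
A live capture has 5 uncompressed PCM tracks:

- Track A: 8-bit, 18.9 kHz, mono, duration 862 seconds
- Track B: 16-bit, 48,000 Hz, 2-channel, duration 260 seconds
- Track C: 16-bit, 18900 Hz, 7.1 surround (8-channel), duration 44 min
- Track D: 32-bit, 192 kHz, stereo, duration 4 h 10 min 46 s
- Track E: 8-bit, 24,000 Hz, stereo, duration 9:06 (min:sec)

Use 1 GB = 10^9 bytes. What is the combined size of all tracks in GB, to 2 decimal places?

24.00 GB

Track A: 18,900 × 862 × 1 × 1 = 16,291,800 bytes.
Track B: 48,000 × 260 × 2 × 2 = 49,920,000 bytes.
Track C: 44 min = 2,640 s; 18,900 × 2,640 × 2 × 8 = 798,336,000 bytes.
Track D: 4 h 10 min 46 s = 15,046 s; 192,000 × 15,046 × 4 × 2 = 23,110,656,000 bytes.
Track E: 9:06 (min:sec) = 546 s; 24,000 × 546 × 1 × 2 = 26,208,000 bytes.
Total = 24,001,411,800 bytes = 24.00 GB.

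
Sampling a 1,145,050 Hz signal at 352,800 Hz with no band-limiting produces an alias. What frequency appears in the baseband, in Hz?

86,650 Hz

Nyquist = 352,800/2 = 176,400 Hz; 1,145,050 Hz exceeds it.
Alias = |1,145,050 − 3×352,800| = |1,145,050 − 1,058,400| = 86,650 Hz.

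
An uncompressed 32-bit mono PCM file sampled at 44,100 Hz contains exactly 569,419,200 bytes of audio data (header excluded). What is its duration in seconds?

3,228 seconds

Byte rate = 44,100 × 4 × 1 = 176,400 bytes/s.
Duration = 569,419,200 / 176,400 = 3,228 s.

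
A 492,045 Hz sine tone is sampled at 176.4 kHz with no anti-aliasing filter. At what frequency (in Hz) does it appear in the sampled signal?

Nyquist = 176,400/2 = 88,200 Hz; 492,045 Hz exceeds it.
Alias = |492,045 − 3×176,400| = |492,045 − 529,200| = 37,155 Hz.

37,155 Hz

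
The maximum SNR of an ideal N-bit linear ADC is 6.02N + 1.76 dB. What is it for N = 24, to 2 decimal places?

146.24 dB

6.02 × 24 + 1.76 = 146.24 dB.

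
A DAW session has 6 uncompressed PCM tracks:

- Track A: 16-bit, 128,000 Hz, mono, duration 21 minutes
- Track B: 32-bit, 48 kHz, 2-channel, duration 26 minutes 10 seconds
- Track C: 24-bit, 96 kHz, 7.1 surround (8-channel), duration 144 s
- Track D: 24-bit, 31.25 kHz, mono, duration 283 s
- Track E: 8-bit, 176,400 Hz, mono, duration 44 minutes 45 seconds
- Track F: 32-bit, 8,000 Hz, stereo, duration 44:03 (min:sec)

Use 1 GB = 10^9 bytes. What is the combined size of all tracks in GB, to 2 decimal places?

1.93 GB

Track A: 21 minutes = 1,260 s; 128,000 × 1,260 × 2 × 1 = 322,560,000 bytes.
Track B: 26 minutes 10 seconds = 1,570 s; 48,000 × 1,570 × 4 × 2 = 602,880,000 bytes.
Track C: 96,000 × 144 × 3 × 8 = 331,776,000 bytes.
Track D: 31,250 × 283 × 3 × 1 = 26,531,250 bytes.
Track E: 44 minutes 45 seconds = 2,685 s; 176,400 × 2,685 × 1 × 1 = 473,634,000 bytes.
Track F: 44:03 (min:sec) = 2,643 s; 8,000 × 2,643 × 4 × 2 = 169,152,000 bytes.
Total = 1,926,533,250 bytes = 1.93 GB.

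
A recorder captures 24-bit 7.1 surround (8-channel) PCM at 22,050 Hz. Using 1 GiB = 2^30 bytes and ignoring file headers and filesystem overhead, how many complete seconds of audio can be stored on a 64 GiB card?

129,855 seconds

Uncompressed byte rate = 22,050 × 3 × 8 = 529,200 bytes/s.
Capacity = 64 × 1,073,741,824 = 68,719,476,736 bytes.
68,719,476,736 / 529,200 ≈ 129855.4 s → 129,855 seconds.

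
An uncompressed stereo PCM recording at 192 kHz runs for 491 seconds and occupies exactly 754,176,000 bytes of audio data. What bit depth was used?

32 bits

Bytes per sample = 754,176,000 / (192,000 × 491 × 2) = 754,176,000 / 188,544,000 = 4.
Bit depth = 4 × 8 = 32 bits.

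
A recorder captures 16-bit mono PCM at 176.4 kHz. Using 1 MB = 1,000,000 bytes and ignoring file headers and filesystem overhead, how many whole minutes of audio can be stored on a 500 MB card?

23 minutes

Uncompressed byte rate = 176,400 × 2 × 1 = 352,800 bytes/s.
Capacity = 500 × 1,000,000 = 500,000,000 bytes.
500,000,000 / 352,800 ≈ 1417.23 s → 23 minutes.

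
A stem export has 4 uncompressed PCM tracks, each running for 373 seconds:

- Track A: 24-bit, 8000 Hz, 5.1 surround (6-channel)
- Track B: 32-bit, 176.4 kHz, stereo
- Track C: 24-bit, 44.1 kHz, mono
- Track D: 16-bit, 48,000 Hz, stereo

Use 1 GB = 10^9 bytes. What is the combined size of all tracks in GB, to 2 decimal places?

Track A: 8,000 × 373 × 3 × 6 = 53,712,000 bytes.
Track B: 176,400 × 373 × 4 × 2 = 526,377,600 bytes.
Track C: 44,100 × 373 × 3 × 1 = 49,347,900 bytes.
Track D: 48,000 × 373 × 2 × 2 = 71,616,000 bytes.
Total = 701,053,500 bytes = 0.70 GB.

0.70 GB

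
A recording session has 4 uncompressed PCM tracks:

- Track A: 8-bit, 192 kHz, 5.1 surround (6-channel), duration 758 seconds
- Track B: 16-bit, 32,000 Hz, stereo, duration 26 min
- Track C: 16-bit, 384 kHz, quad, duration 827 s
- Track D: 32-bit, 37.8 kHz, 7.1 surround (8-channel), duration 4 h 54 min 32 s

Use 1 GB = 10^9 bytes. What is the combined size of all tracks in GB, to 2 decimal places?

Track A: 192,000 × 758 × 1 × 6 = 873,216,000 bytes.
Track B: 26 min = 1,560 s; 32,000 × 1,560 × 2 × 2 = 199,680,000 bytes.
Track C: 384,000 × 827 × 2 × 4 = 2,540,544,000 bytes.
Track D: 4 h 54 min 32 s = 17,672 s; 37,800 × 17,672 × 4 × 8 = 21,376,051,200 bytes.
Total = 24,989,491,200 bytes = 24.99 GB.

24.99 GB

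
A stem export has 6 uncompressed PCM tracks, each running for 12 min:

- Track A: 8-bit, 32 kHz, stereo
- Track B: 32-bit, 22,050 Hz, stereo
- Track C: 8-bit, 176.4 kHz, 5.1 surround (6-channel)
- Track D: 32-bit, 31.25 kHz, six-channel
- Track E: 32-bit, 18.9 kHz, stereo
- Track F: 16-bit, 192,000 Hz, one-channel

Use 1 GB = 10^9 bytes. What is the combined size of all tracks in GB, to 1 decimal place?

12 min = 720 s.
Track A: 32,000 × 720 × 1 × 2 = 46,080,000 bytes.
Track B: 22,050 × 720 × 4 × 2 = 127,008,000 bytes.
Track C: 176,400 × 720 × 1 × 6 = 762,048,000 bytes.
Track D: 31,250 × 720 × 4 × 6 = 540,000,000 bytes.
Track E: 18,900 × 720 × 4 × 2 = 108,864,000 bytes.
Track F: 192,000 × 720 × 2 × 1 = 276,480,000 bytes.
Total = 1,860,480,000 bytes = 1.9 GB.

1.9 GB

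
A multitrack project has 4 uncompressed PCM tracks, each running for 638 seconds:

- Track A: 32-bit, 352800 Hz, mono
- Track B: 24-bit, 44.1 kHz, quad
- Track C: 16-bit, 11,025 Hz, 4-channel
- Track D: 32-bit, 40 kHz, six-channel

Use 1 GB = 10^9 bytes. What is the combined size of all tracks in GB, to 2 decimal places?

Track A: 352,800 × 638 × 4 × 1 = 900,345,600 bytes.
Track B: 44,100 × 638 × 3 × 4 = 337,629,600 bytes.
Track C: 11,025 × 638 × 2 × 4 = 56,271,600 bytes.
Track D: 40,000 × 638 × 4 × 6 = 612,480,000 bytes.
Total = 1,906,726,800 bytes = 1.91 GB.

1.91 GB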